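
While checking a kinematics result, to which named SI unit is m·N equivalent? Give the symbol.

J

N = kg·m/s² = kg·m·s⁻² (force = mass × acceleration).
Combining: m·N = m · (kg·m·s⁻²) = kg·m²·s⁻².
kg·m²·s⁻² is the base-SI form of the joule.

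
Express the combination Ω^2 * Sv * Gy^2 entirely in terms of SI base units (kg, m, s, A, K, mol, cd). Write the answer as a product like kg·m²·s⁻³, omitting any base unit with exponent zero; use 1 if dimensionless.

Ω = V/A (resistance = voltage per current),
    = kg·m²·s⁻³·A⁻².
So Ω² = kg²·m⁴·s⁻⁶·A⁻⁴.
Sv = J/kg (equivalent dose = energy per mass),
    = m²·s⁻².
Gy = J/kg (absorbed dose = energy per mass),
    = m²·s⁻².
So Gy² = m⁴·s⁻⁴.
Combining: Ω²·Sv·Gy² = (kg²·m⁴·s⁻⁶·A⁻⁴) · (m²·s⁻²) · (m⁴·s⁻⁴) = kg²·m¹⁰·s⁻¹²·A⁻⁴.

kg²·m¹⁰·s⁻¹²·A⁻⁴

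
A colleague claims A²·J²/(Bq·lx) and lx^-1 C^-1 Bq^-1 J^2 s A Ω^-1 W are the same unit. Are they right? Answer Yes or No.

Left side:
  Bq = s⁻¹.
  So Bq⁻¹ = s.
  lx = m⁻²·cd.
  So lx⁻¹ = m²·cd⁻¹.
  J = kg·m²·s⁻².
  So J² = kg²·m⁴·s⁻⁴.
  Combining: Bq⁻¹·A²·lx⁻¹·J² = s · A² · (m²·cd⁻¹) · (kg²·m⁴·s⁻⁴) = kg²·m⁶·s⁻³·A²·cd⁻¹.
Right side:
  lx = m⁻²·cd.
  So lx⁻¹ = m²·cd⁻¹.
  C = s·A.
  So C⁻¹ = s⁻¹·A⁻¹.
  Bq = s⁻¹.
  So Bq⁻¹ = s.
  J = kg·m²·s⁻².
  So J² = kg²·m⁴·s⁻⁴.
  Ω = kg·m²·s⁻³·A⁻².
  So Ω⁻¹ = kg⁻¹·m⁻²·s³·A².
  W = kg·m²·s⁻³.
  Combining: lx⁻¹·C⁻¹·Bq⁻¹·J²·s·A·Ω⁻¹·W = (m²·cd⁻¹) · (s⁻¹·A⁻¹) · s · (kg²·m⁴·s⁻⁴) · s · A · (kg⁻¹·m⁻²·s³·A²) · (kg·m²·s⁻³) = kg²·m⁶·s⁻³·A²·cd⁻¹.
Both reduce to kg²·m⁶·s⁻³·A²·cd⁻¹.

Yes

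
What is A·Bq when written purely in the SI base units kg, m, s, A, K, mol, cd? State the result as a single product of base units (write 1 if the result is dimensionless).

Bq = 1/s = s⁻¹ (activity is decays per second).
Combining: A·Bq = A · s⁻¹ = s⁻¹·A.

s⁻¹·A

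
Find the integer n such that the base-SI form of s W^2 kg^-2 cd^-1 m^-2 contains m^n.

2

W = kg·m²·s⁻³.
So W² = kg²·m⁴·s⁻⁶.
Combining: s·W²·kg⁻²·cd⁻¹·m⁻² = s · (kg²·m⁴·s⁻⁶) · kg⁻² · cd⁻¹ · m⁻² = m²·s⁻⁵·cd⁻¹.
The exponent of m is 2.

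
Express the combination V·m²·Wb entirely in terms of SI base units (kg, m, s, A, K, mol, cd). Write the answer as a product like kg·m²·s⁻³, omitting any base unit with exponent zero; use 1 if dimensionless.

V = W/A (potential = power per current),
    = kg·m²·s⁻³·A⁻¹.
Wb = V·s (flux: a volt is a weber per second),
    = kg·m²·s⁻²·A⁻¹.
Combining: V·m²·Wb = (kg·m²·s⁻³·A⁻¹) · m² · (kg·m²·s⁻²·A⁻¹) = kg²·m⁶·s⁻⁵·A⁻².

kg²·m⁶·s⁻⁵·A⁻²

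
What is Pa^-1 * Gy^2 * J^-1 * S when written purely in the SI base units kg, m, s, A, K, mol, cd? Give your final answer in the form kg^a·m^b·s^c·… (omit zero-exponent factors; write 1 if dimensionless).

Pa = N/m² (pressure = force per area),
    = kg·m⁻¹·s⁻².
So Pa⁻¹ = kg⁻¹·m·s².
Gy = J/kg (absorbed dose = energy per mass),
    = m²·s⁻².
So Gy² = m⁴·s⁻⁴.
J = N·m (work = force × distance),
    = kg·m²·s⁻².
So J⁻¹ = kg⁻¹·m⁻²·s².
S = 1/Ω (conductance is reciprocal resistance),
    = kg⁻¹·m⁻²·s³·A².
Combining: Pa⁻¹·Gy²·J⁻¹·S = (kg⁻¹·m·s²) · (m⁴·s⁻⁴) · (kg⁻¹·m⁻²·s²) · (kg⁻¹·m⁻²·s³·A²) = kg⁻³·m·s³·A².

kg⁻³·m·s³·A²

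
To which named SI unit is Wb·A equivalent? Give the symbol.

J

Wb = kg·m²·s⁻²·A⁻¹.
Combining: Wb·A = (kg·m²·s⁻²·A⁻¹) · A = kg·m²·s⁻².
kg·m²·s⁻² is the base-SI form of the joule.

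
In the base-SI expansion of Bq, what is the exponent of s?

Bq = s⁻¹.
The exponent of s is -1.

-1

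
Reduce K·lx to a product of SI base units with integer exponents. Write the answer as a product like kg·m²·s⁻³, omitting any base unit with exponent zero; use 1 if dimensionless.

lx = lm/m² (illuminance = luminous flux per area),
    = m⁻²·cd.
Combining: K·lx = K · (m⁻²·cd) = m⁻²·K·cd.

m⁻²·K·cd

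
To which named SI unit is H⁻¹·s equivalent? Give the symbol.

S

H = kg·m²·s⁻²·A⁻².
So H⁻¹ = kg⁻¹·m⁻²·s²·A².
Combining: H⁻¹·s = (kg⁻¹·m⁻²·s²·A²) · s = kg⁻¹·m⁻²·s³·A².
kg⁻¹·m⁻²·s³·A² is the base-SI form of the siemens.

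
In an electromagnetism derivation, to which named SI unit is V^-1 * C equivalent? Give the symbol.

F

V = kg·m²·s⁻³·A⁻¹.
So V⁻¹ = kg⁻¹·m⁻²·s³·A.
C = s·A.
Combining: V⁻¹·C = (kg⁻¹·m⁻²·s³·A) · (s·A) = kg⁻¹·m⁻²·s⁴·A².
kg⁻¹·m⁻²·s⁴·A² is the base-SI form of the farad.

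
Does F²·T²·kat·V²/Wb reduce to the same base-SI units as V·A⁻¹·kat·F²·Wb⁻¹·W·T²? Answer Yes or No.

Yes

Left side:
  Wb = V·s (flux: a volt is a weber per second),
      = kg·m²·s⁻²·A⁻¹.
  So Wb⁻¹ = kg⁻¹·m⁻²·s²·A.
  F = C/V (capacitance = charge per voltage),
      = A·s/(kg·m²·s⁻³·A⁻¹) (substituting C and V),
      = kg⁻¹·m⁻²·s⁴·A².
  So F² = kg⁻²·m⁻⁴·s⁸·A⁴.
  T = Wb/m² (flux density = flux per area),
      = kg·s⁻²·A⁻¹.
  So T² = kg²·s⁻⁴·A⁻².
  kat = mol/s = s⁻¹·mol (catalytic activity).
  V = W/A (potential = power per current),
      = kg·m²·s⁻³·A⁻¹.
  So V² = kg²·m⁴·s⁻⁶·A⁻².
  Combining: Wb⁻¹·F²·T²·kat·V² = (kg⁻¹·m⁻²·s²·A) · (kg⁻²·m⁻⁴·s⁸·A⁴) · (kg²·s⁻⁴·A⁻²) · (s⁻¹·mol) · (kg²·m⁴·s⁻⁶·A⁻²) = kg·m⁻²·s⁻¹·A·mol.
Right side:
  V = W/A (potential = power per current),
      = kg·m²·s⁻³·A⁻¹.
  kat = mol/s = s⁻¹·mol (catalytic activity).
  F = C/V (capacitance = charge per voltage),
      = A·s/(kg·m²·s⁻³·A⁻¹) (substituting C and V),
      = kg⁻¹·m⁻²·s⁴·A².
  So F² = kg⁻²·m⁻⁴·s⁸·A⁴.
  Wb = V·s (flux: a volt is a weber per second),
      = kg·m²·s⁻²·A⁻¹.
  So Wb⁻¹ = kg⁻¹·m⁻²·s²·A.
  W = J/s (power = energy per time),
      = kg·m²·s⁻³.
  T = Wb/m² (flux density = flux per area),
      = kg·s⁻²·A⁻¹.
  So T² = kg²·s⁻⁴·A⁻².
  Combining: V·A⁻¹·kat·F²·Wb⁻¹·W·T² = (kg·m²·s⁻³·A⁻¹) · A⁻¹ · (s⁻¹·mol) · (kg⁻²·m⁻⁴·s⁸·A⁴) · (kg⁻¹·m⁻²·s²·A) · (kg·m²·s⁻³) · (kg²·s⁻⁴·A⁻²) = kg·m⁻²·s⁻¹·A·mol.
Both reduce to kg·m⁻²·s⁻¹·A·mol.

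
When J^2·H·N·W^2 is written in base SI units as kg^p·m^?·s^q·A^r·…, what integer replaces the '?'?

11

J = N·m (work = force × distance),
    = kg·m²·s⁻².
So J² = kg²·m⁴·s⁻⁴.
H = Wb/A (inductance = flux per current),
    = kg·m²·s⁻²·A⁻².
N = kg·m/s² = kg·m·s⁻² (force = mass × acceleration).
W = J/s (power = energy per time),
    = kg·m²·s⁻³.
So W² = kg²·m⁴·s⁻⁶.
Combining: J²·H·N·W² = (kg²·m⁴·s⁻⁴) · (kg·m²·s⁻²·A⁻²) · (kg·m·s⁻²) · (kg²·m⁴·s⁻⁶) = kg⁶·m¹¹·s⁻¹⁴·A⁻².
The exponent of m is 11.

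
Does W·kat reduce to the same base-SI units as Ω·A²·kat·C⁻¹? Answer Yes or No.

No

Left side:
  W = kg·m²·s⁻³.
  kat = s⁻¹·mol.
  Combining: W·kat = (kg·m²·s⁻³) · (s⁻¹·mol) = kg·m²·s⁻⁴·mol.
Right side:
  Ω = V/A (resistance = voltage per current),
      = kg·m²·s⁻³·A⁻².
  kat = mol/s = s⁻¹·mol (catalytic activity).
  C = A·s = s·A (charge = current × time).
  So C⁻¹ = s⁻¹·A⁻¹.
  Combining: Ω·A²·kat·C⁻¹ = (kg·m²·s⁻³·A⁻²) · A² · (s⁻¹·mol) · (s⁻¹·A⁻¹) = kg·m²·s⁻⁵·A⁻¹·mol.
Left is kg·m²·s⁻⁴·mol; right is kg·m²·s⁻⁵·A⁻¹·mol — different.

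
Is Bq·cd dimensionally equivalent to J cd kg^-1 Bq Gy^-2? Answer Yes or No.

Left side:
  Bq = s⁻¹.
  Combining: Bq·cd = s⁻¹ · cd = s⁻¹·cd.
Right side:
  J = N·m (work = force × distance),
      = kg·m²·s⁻².
  Bq = 1/s = s⁻¹ (activity is decays per second).
  Gy = J/kg (absorbed dose = energy per mass),
      = m²·s⁻².
  So Gy⁻² = m⁻⁴·s⁴.
  Combining: J·cd·kg⁻¹·Bq·Gy⁻² = (kg·m²·s⁻²) · cd · kg⁻¹ · s⁻¹ · (m⁻⁴·s⁴) = m⁻²·s·cd.
Left is s⁻¹·cd; right is m⁻²·s·cd — different.

No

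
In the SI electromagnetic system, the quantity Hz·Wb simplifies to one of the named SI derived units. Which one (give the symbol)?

Hz = 1/s = s⁻¹ (frequency is cycles per second).
Wb = V·s (flux: a volt is a weber per second),
    = kg·m²·s⁻²·A⁻¹.
Combining: Hz·Wb = s⁻¹ · (kg·m²·s⁻²·A⁻¹) = kg·m²·s⁻³·A⁻¹.
kg·m²·s⁻³·A⁻¹ is the base-SI form of the volt.

V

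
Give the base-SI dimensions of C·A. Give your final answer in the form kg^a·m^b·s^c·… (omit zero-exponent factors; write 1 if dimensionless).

C = s·A.
Combining: C·A = (s·A) · A = s·A².

s·A²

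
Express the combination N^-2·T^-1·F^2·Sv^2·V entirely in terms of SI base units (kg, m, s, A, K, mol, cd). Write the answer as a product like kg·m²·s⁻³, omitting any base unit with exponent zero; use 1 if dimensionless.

kg⁻⁴·s⁷·A⁴

N = kg·m/s² = kg·m·s⁻² (force = mass × acceleration).
So N⁻² = kg⁻²·m⁻²·s⁴.
T = Wb/m² (flux density = flux per area),
    = kg·s⁻²·A⁻¹.
So T⁻¹ = kg⁻¹·s²·A.
F = C/V (capacitance = charge per voltage),
    = A·s/(kg·m²·s⁻³·A⁻¹) (substituting C and V),
    = kg⁻¹·m⁻²·s⁴·A².
So F² = kg⁻²·m⁻⁴·s⁸·A⁴.
Sv = J/kg (equivalent dose = energy per mass),
    = m²·s⁻².
So Sv² = m⁴·s⁻⁴.
V = W/A (potential = power per current),
    = kg·m²·s⁻³·A⁻¹.
Combining: N⁻²·T⁻¹·F²·Sv²·V = (kg⁻²·m⁻²·s⁴) · (kg⁻¹·s²·A) · (kg⁻²·m⁻⁴·s⁸·A⁴) · (m⁴·s⁻⁴) · (kg·m²·s⁻³·A⁻¹) = kg⁻⁴·s⁷·A⁴.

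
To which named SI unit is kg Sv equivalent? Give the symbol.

Sv = m²·s⁻².
Combining: kg·Sv = kg · (m²·s⁻²) = kg·m²·s⁻².
kg·m²·s⁻² is the base-SI form of the joule.

J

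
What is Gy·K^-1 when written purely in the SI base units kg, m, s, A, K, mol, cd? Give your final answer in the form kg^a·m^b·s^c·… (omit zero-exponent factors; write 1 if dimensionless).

Gy = J/kg (absorbed dose = energy per mass),
    = m²·s⁻².
Combining: Gy·K⁻¹ = (m²·s⁻²) · K⁻¹ = m²·s⁻²·K⁻¹.

m²·s⁻²·K⁻¹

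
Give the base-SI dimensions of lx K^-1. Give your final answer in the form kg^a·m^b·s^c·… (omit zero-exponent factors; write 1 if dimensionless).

m⁻²·K⁻¹·cd

lx = lm/m² (illuminance = luminous flux per area),
    = m⁻²·cd.
Combining: lx·K⁻¹ = (m⁻²·cd) · K⁻¹ = m⁻²·K⁻¹·cd.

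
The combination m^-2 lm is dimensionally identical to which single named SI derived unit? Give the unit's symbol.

lx

lm = cd·sr = cd (luminous flux; sr is dimensionless).
Combining: m⁻²·lm = m⁻² · cd = m⁻²·cd.
m⁻²·cd is the base-SI form of the lux.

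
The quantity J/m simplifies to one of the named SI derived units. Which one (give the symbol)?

J = N·m (work = force × distance),
    = kg·m²·s⁻².
Combining: J·m⁻¹ = (kg·m²·s⁻²) · m⁻¹ = kg·m·s⁻².
kg·m·s⁻² is the base-SI form of the newton.

N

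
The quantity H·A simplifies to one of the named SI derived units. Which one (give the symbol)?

Wb

H = kg·m²·s⁻²·A⁻².
Combining: H·A = (kg·m²·s⁻²·A⁻²) · A = kg·m²·s⁻²·A⁻¹.
kg·m²·s⁻²·A⁻¹ is the base-SI form of the weber.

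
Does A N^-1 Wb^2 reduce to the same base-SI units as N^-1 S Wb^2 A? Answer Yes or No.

Left side:
  N = kg·m/s² = kg·m·s⁻² (force = mass × acceleration).
  So N⁻¹ = kg⁻¹·m⁻¹·s².
  Wb = V·s (flux: a volt is a weber per second),
      = kg·m²·s⁻²·A⁻¹.
  So Wb² = kg²·m⁴·s⁻⁴·A⁻².
  Combining: A·N⁻¹·Wb² = A · (kg⁻¹·m⁻¹·s²) · (kg²·m⁴·s⁻⁴·A⁻²) = kg·m³·s⁻²·A⁻¹.
Right side:
  N = kg·m·s⁻².
  So N⁻¹ = kg⁻¹·m⁻¹·s².
  S = kg⁻¹·m⁻²·s³·A².
  Wb = kg·m²·s⁻²·A⁻¹.
  So Wb² = kg²·m⁴·s⁻⁴·A⁻².
  Combining: N⁻¹·S·Wb²·A = (kg⁻¹·m⁻¹·s²) · (kg⁻¹·m⁻²·s³·A²) · (kg²·m⁴·s⁻⁴·A⁻²) · A = m·s·A.
Left is kg·m³·s⁻²·A⁻¹; right is m·s·A — different.

No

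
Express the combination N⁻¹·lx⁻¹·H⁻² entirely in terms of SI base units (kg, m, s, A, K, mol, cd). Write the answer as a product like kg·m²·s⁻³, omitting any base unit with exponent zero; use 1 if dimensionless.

N = kg·m/s² = kg·m·s⁻² (force = mass × acceleration).
So N⁻¹ = kg⁻¹·m⁻¹·s².
lx = lm/m² (illuminance = luminous flux per area),
    = m⁻²·cd.
So lx⁻¹ = m²·cd⁻¹.
H = Wb/A (inductance = flux per current),
    = kg·m²·s⁻²·A⁻².
So H⁻² = kg⁻²·m⁻⁴·s⁴·A⁴.
Combining: N⁻¹·lx⁻¹·H⁻² = (kg⁻¹·m⁻¹·s²) · (m²·cd⁻¹) · (kg⁻²·m⁻⁴·s⁴·A⁴) = kg⁻³·m⁻³·s⁶·A⁴·cd⁻¹.

kg⁻³·m⁻³·s⁶·A⁴·cd⁻¹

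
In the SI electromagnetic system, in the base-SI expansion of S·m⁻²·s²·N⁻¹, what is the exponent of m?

S = kg⁻¹·m⁻²·s³·A².
N = kg·m·s⁻².
So N⁻¹ = kg⁻¹·m⁻¹·s².
Combining: S·m⁻²·s²·N⁻¹ = (kg⁻¹·m⁻²·s³·A²) · m⁻² · s² · (kg⁻¹·m⁻¹·s²) = kg⁻²·m⁻⁵·s⁷·A².
The exponent of m is -5.

-5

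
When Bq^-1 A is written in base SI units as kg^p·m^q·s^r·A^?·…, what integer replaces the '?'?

1

Bq = 1/s = s⁻¹ (activity is decays per second).
So Bq⁻¹ = s.
Combining: Bq⁻¹·A = s · A = s·A.
The exponent of A is 1.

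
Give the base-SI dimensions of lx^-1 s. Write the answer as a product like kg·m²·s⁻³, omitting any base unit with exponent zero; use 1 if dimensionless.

m²·s·cd⁻¹

lx = lm/m² (illuminance = luminous flux per area),
    = m⁻²·cd.
So lx⁻¹ = m²·cd⁻¹.
Combining: lx⁻¹·s = (m²·cd⁻¹) · s = m²·s·cd⁻¹.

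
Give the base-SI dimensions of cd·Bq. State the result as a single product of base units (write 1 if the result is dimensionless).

s⁻¹·cd

Bq = s⁻¹.
Combining: cd·Bq = cd · s⁻¹ = s⁻¹·cd.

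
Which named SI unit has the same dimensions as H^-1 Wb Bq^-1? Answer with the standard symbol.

C

H = Wb/A (inductance = flux per current),
    = kg·m²·s⁻²·A⁻².
So H⁻¹ = kg⁻¹·m⁻²·s²·A².
Wb = V·s (flux: a volt is a weber per second),
    = kg·m²·s⁻²·A⁻¹.
Bq = 1/s = s⁻¹ (activity is decays per second).
So Bq⁻¹ = s.
Combining: H⁻¹·Wb·Bq⁻¹ = (kg⁻¹·m⁻²·s²·A²) · (kg·m²·s⁻²·A⁻¹) · s = s·A.
s·A is the base-SI form of the coulomb.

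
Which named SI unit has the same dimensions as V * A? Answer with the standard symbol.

V = kg·m²·s⁻³·A⁻¹.
Combining: V·A = (kg·m²·s⁻³·A⁻¹) · A = kg·m²·s⁻³.
kg·m²·s⁻³ is the base-SI form of the watt.

W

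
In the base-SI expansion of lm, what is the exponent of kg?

0

lm = cd·sr = cd (luminous flux; sr is dimensionless).
The exponent of kg is 0.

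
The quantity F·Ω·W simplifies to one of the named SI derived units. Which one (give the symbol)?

F = C/V (capacitance = charge per voltage),
    = A·s/(kg·m²·s⁻³·A⁻¹) (substituting C and V),
    = kg⁻¹·m⁻²·s⁴·A².
Ω = V/A (resistance = voltage per current),
    = kg·m²·s⁻³·A⁻².
W = J/s (power = energy per time),
    = kg·m²·s⁻³.
Combining: F·Ω·W = (kg⁻¹·m⁻²·s⁴·A²) · (kg·m²·s⁻³·A⁻²) · (kg·m²·s⁻³) = kg·m²·s⁻².
kg·m²·s⁻² is the base-SI form of the joule.

J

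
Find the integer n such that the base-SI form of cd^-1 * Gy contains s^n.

Gy = J/kg (absorbed dose = energy per mass),
    = m²·s⁻².
Combining: cd⁻¹·Gy = cd⁻¹ · (m²·s⁻²) = m²·s⁻²·cd⁻¹.
The exponent of s is -2.

-2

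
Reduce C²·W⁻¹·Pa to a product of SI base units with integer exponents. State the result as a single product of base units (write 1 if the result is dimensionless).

m⁻³·s³·A²

C = A·s = s·A (charge = current × time).
So C² = s²·A².
W = J/s (power = energy per time),
    = kg·m²·s⁻³.
So W⁻¹ = kg⁻¹·m⁻²·s³.
Pa = N/m² (pressure = force per area),
    = kg·m⁻¹·s⁻².
Combining: C²·W⁻¹·Pa = (s²·A²) · (kg⁻¹·m⁻²·s³) · (kg·m⁻¹·s⁻²) = m⁻³·s³·A².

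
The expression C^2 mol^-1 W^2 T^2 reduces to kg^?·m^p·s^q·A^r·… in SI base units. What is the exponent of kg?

C = A·s = s·A (charge = current × time).
So C² = s²·A².
W = J/s (power = energy per time),
    = kg·m²·s⁻³.
So W² = kg²·m⁴·s⁻⁶.
T = Wb/m² (flux density = flux per area),
    = kg·s⁻²·A⁻¹.
So T² = kg²·s⁻⁴·A⁻².
Combining: C²·mol⁻¹·W²·T² = (s²·A²) · mol⁻¹ · (kg²·m⁴·s⁻⁶) · (kg²·s⁻⁴·A⁻²) = kg⁴·m⁴·s⁻⁸·mol⁻¹.
The exponent of kg is 4.

4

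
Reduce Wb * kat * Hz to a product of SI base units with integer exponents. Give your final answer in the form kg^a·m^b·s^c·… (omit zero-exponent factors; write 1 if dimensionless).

Wb = V·s (flux: a volt is a weber per second),
    = kg·m²·s⁻²·A⁻¹.
kat = mol/s = s⁻¹·mol (catalytic activity).
Hz = 1/s = s⁻¹ (frequency is cycles per second).
Combining: Wb·kat·Hz = (kg·m²·s⁻²·A⁻¹) · (s⁻¹·mol) · s⁻¹ = kg·m²·s⁻⁴·A⁻¹·mol.

kg·m²·s⁻⁴·A⁻¹·mol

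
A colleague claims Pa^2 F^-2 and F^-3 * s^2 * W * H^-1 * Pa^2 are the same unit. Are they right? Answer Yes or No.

No

Left side:
  Pa = N/m² (pressure = force per area),
      = kg·m⁻¹·s⁻².
  So Pa² = kg²·m⁻²·s⁻⁴.
  F = C/V (capacitance = charge per voltage),
      = A·s/(kg·m²·s⁻³·A⁻¹) (substituting C and V),
      = kg⁻¹·m⁻²·s⁴·A².
  So F⁻² = kg²·m⁴·s⁻⁸·A⁻⁴.
  Combining: Pa²·F⁻² = (kg²·m⁻²·s⁻⁴) · (kg²·m⁴·s⁻⁸·A⁻⁴) = kg⁴·m²·s⁻¹²·A⁻⁴.
Right side:
  F = C/V (capacitance = charge per voltage),
      = A·s/(kg·m²·s⁻³·A⁻¹) (substituting C and V),
      = kg⁻¹·m⁻²·s⁴·A².
  So F⁻³ = kg³·m⁶·s⁻¹²·A⁻⁶.
  W = J/s (power = energy per time),
      = kg·m²·s⁻³.
  H = Wb/A (inductance = flux per current),
      = kg·m²·s⁻²·A⁻².
  So H⁻¹ = kg⁻¹·m⁻²·s²·A².
  Pa = N/m² (pressure = force per area),
      = kg·m⁻¹·s⁻².
  So Pa² = kg²·m⁻²·s⁻⁴.
  Combining: F⁻³·s²·W·H⁻¹·Pa² = (kg³·m⁶·s⁻¹²·A⁻⁶) · s² · (kg·m²·s⁻³) · (kg⁻¹·m⁻²·s²·A²) · (kg²·m⁻²·s⁻⁴) = kg⁵·m⁴·s⁻¹⁵·A⁻⁴.
Left is kg⁴·m²·s⁻¹²·A⁻⁴; right is kg⁵·m⁴·s⁻¹⁵·A⁻⁴ — different.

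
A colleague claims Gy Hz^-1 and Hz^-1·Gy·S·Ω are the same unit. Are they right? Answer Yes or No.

Yes

Left side:
  Gy = m²·s⁻².
  Hz = s⁻¹.
  So Hz⁻¹ = s.
  Combining: Gy·Hz⁻¹ = (m²·s⁻²) · s = m²·s⁻¹.
Right side:
  Hz = 1/s = s⁻¹ (frequency is cycles per second).
  So Hz⁻¹ = s.
  Gy = J/kg (absorbed dose = energy per mass),
      = m²·s⁻².
  S = 1/Ω (conductance is reciprocal resistance),
      = kg⁻¹·m⁻²·s³·A².
  Ω = V/A (resistance = voltage per current),
      = kg·m²·s⁻³·A⁻².
  Combining: Hz⁻¹·Gy·S·Ω = s · (m²·s⁻²) · (kg⁻¹·m⁻²·s³·A²) · (kg·m²·s⁻³·A⁻²) = m²·s⁻¹.
Both reduce to m²·s⁻¹.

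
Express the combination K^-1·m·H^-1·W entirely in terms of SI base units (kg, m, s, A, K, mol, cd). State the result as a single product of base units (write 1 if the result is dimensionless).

m·s⁻¹·A²·K⁻¹

H = Wb/A (inductance = flux per current),
    = kg·m²·s⁻²·A⁻².
So H⁻¹ = kg⁻¹·m⁻²·s²·A².
W = J/s (power = energy per time),
    = kg·m²·s⁻³.
Combining: K⁻¹·m·H⁻¹·W = K⁻¹ · m · (kg⁻¹·m⁻²·s²·A²) · (kg·m²·s⁻³) = m·s⁻¹·A²·K⁻¹.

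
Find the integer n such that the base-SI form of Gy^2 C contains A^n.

1

Gy = J/kg (absorbed dose = energy per mass),
    = m²·s⁻².
So Gy² = m⁴·s⁻⁴.
C = A·s = s·A (charge = current × time).
Combining: Gy²·C = (m⁴·s⁻⁴) · (s·A) = m⁴·s⁻³·A.
The exponent of A is 1.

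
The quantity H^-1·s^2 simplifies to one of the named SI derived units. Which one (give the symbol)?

F

H = Wb/A (inductance = flux per current),
    = kg·m²·s⁻²·A⁻².
So H⁻¹ = kg⁻¹·m⁻²·s²·A².
Combining: H⁻¹·s² = (kg⁻¹·m⁻²·s²·A²) · s² = kg⁻¹·m⁻²·s⁴·A².
kg⁻¹·m⁻²·s⁴·A² is the base-SI form of the farad.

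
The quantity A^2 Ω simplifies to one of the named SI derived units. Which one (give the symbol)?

Ω = V/A (resistance = voltage per current),
    = kg·m²·s⁻³·A⁻².
Combining: A²·Ω = A² · (kg·m²·s⁻³·A⁻²) = kg·m²·s⁻³.
kg·m²·s⁻³ is the base-SI form of the watt.

W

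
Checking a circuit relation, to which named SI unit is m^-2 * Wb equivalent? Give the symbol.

Wb = kg·m²·s⁻²·A⁻¹.
Combining: m⁻²·Wb = m⁻² · (kg·m²·s⁻²·A⁻¹) = kg·s⁻²·A⁻¹.
kg·s⁻²·A⁻¹ is the base-SI form of the tesla.

T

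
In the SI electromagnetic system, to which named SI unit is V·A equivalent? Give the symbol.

V = kg·m²·s⁻³·A⁻¹.
Combining: V·A = (kg·m²·s⁻³·A⁻¹) · A = kg·m²·s⁻³.
kg·m²·s⁻³ is the base-SI form of the watt.

W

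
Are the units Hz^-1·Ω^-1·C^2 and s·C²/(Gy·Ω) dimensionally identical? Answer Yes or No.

Left side:
  Hz = 1/s = s⁻¹ (frequency is cycles per second).
  So Hz⁻¹ = s.
  Ω = V/A (resistance = voltage per current),
      = kg·m²·s⁻³·A⁻².
  So Ω⁻¹ = kg⁻¹·m⁻²·s³·A².
  C = A·s = s·A (charge = current × time).
  So C² = s²·A².
  Combining: Hz⁻¹·Ω⁻¹·C² = s · (kg⁻¹·m⁻²·s³·A²) · (s²·A²) = kg⁻¹·m⁻²·s⁶·A⁴.
Right side:
  Gy = J/kg (absorbed dose = energy per mass),
      = m²·s⁻².
  So Gy⁻¹ = m⁻²·s².
  C = A·s = s·A (charge = current × time).
  So C² = s²·A².
  Ω = V/A (resistance = voltage per current),
      = kg·m²·s⁻³·A⁻².
  So Ω⁻¹ = kg⁻¹·m⁻²·s³·A².
  Combining: s·Gy⁻¹·C²·Ω⁻¹ = s · (m⁻²·s²) · (s²·A²) · (kg⁻¹·m⁻²·s³·A²) = kg⁻¹·m⁻⁴·s⁸·A⁴.
Left is kg⁻¹·m⁻²·s⁶·A⁴; right is kg⁻¹·m⁻⁴·s⁸·A⁴ — different.

No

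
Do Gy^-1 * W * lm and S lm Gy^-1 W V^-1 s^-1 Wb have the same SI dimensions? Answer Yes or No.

Left side:
  Gy = m²·s⁻².
  So Gy⁻¹ = m⁻²·s².
  W = kg·m²·s⁻³.
  lm = cd.
  Combining: Gy⁻¹·W·lm = (m⁻²·s²) · (kg·m²·s⁻³) · cd = kg·s⁻¹·cd.
Right side:
  S = 1/Ω (conductance is reciprocal resistance),
      = kg⁻¹·m⁻²·s³·A².
  lm = cd·sr = cd (luminous flux; sr is dimensionless).
  Gy = J/kg (absorbed dose = energy per mass),
      = m²·s⁻².
  So Gy⁻¹ = m⁻²·s².
  W = J/s (power = energy per time),
      = kg·m²·s⁻³.
  V = W/A (potential = power per current),
      = kg·m²·s⁻³·A⁻¹.
  So V⁻¹ = kg⁻¹·m⁻²·s³·A.
  Wb = V·s (flux: a volt is a weber per second),
      = kg·m²·s⁻²·A⁻¹.
  Combining: S·lm·Gy⁻¹·W·V⁻¹·s⁻¹·Wb = (kg⁻¹·m⁻²·s³·A²) · cd · (m⁻²·s²) · (kg·m²·s⁻³) · (kg⁻¹·m⁻²·s³·A) · s⁻¹ · (kg·m²·s⁻²·A⁻¹) = m⁻²·s²·A²·cd.
Left is kg·s⁻¹·cd; right is m⁻²·s²·A²·cd — different.

No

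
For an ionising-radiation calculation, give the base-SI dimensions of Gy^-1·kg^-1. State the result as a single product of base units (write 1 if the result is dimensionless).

Gy = J/kg (absorbed dose = energy per mass),
    = m²·s⁻².
So Gy⁻¹ = m⁻²·s².
Combining: Gy⁻¹·kg⁻¹ = (m⁻²·s²) · kg⁻¹ = kg⁻¹·m⁻²·s².

kg⁻¹·m⁻²·s²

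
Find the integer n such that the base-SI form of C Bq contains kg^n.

0

C = A·s = s·A (charge = current × time).
Bq = 1/s = s⁻¹ (activity is decays per second).
Combining: C·Bq = (s·A) · s⁻¹ = A.
The exponent of kg is 0.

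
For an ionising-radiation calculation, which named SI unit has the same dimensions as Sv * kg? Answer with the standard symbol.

Sv = J/kg (equivalent dose = energy per mass),
    = m²·s⁻².
Combining: Sv·kg = (m²·s⁻²) · kg = kg·m²·s⁻².
kg·m²·s⁻² is the base-SI form of the joule.

J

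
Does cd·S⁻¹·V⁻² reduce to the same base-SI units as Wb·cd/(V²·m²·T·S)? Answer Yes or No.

Left side:
  S = kg⁻¹·m⁻²·s³·A².
  So S⁻¹ = kg·m²·s⁻³·A⁻².
  V = kg·m²·s⁻³·A⁻¹.
  So V⁻² = kg⁻²·m⁻⁴·s⁶·A².
  Combining: cd·S⁻¹·V⁻² = cd · (kg·m²·s⁻³·A⁻²) · (kg⁻²·m⁻⁴·s⁶·A²) = kg⁻¹·m⁻²·s³·cd.
Right side:
  V = W/A (potential = power per current),
      = kg·m²·s⁻³·A⁻¹.
  So V⁻² = kg⁻²·m⁻⁴·s⁶·A².
  Wb = V·s (flux: a volt is a weber per second),
      = kg·m²·s⁻²·A⁻¹.
  T = Wb/m² (flux density = flux per area),
      = kg·s⁻²·A⁻¹.
  So T⁻¹ = kg⁻¹·s²·A.
  S = 1/Ω (conductance is reciprocal resistance),
      = kg⁻¹·m⁻²·s³·A².
  So S⁻¹ = kg·m²·s⁻³·A⁻².
  Combining: V⁻²·Wb·m⁻²·cd·T⁻¹·S⁻¹ = (kg⁻²·m⁻⁴·s⁶·A²) · (kg·m²·s⁻²·A⁻¹) · m⁻² · cd · (kg⁻¹·s²·A) · (kg·m²·s⁻³·A⁻²) = kg⁻¹·m⁻²·s³·cd.
Both reduce to kg⁻¹·m⁻²·s³·cd.

Yes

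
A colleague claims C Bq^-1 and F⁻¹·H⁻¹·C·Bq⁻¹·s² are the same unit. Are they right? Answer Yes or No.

Left side:
  C = A·s = s·A (charge = current × time).
  Bq = 1/s = s⁻¹ (activity is decays per second).
  So Bq⁻¹ = s.
  Combining: C·Bq⁻¹ = (s·A) · s = s²·A.
Right side:
  F = C/V (capacitance = charge per voltage),
      = A·s/(kg·m²·s⁻³·A⁻¹) (substituting C and V),
      = kg⁻¹·m⁻²·s⁴·A².
  So F⁻¹ = kg·m²·s⁻⁴·A⁻².
  H = Wb/A (inductance = flux per current),
      = kg·m²·s⁻²·A⁻².
  So H⁻¹ = kg⁻¹·m⁻²·s²·A².
  C = A·s = s·A (charge = current × time).
  Bq = 1/s = s⁻¹ (activity is decays per second).
  So Bq⁻¹ = s.
  Combining: F⁻¹·H⁻¹·C·Bq⁻¹·s² = (kg·m²·s⁻⁴·A⁻²) · (kg⁻¹·m⁻²·s²·A²) · (s·A) · s · s² = s²·A.
Both reduce to s²·A.

Yes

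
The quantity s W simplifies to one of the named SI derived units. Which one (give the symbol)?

J

W = J/s (power = energy per time),
    = kg·m²·s⁻³.
Combining: s·W = s · (kg·m²·s⁻³) = kg·m²·s⁻².
kg·m²·s⁻² is the base-SI form of the joule.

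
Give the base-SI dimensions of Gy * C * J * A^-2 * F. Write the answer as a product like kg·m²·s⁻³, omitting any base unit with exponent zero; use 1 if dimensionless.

Gy = J/kg (absorbed dose = energy per mass),
    = m²·s⁻².
C = A·s = s·A (charge = current × time).
J = N·m (work = force × distance),
    = kg·m²·s⁻².
F = C/V (capacitance = charge per voltage),
    = A·s/(kg·m²·s⁻³·A⁻¹) (substituting C and V),
    = kg⁻¹·m⁻²·s⁴·A².
Combining: Gy·C·J·A⁻²·F = (m²·s⁻²) · (s·A) · (kg·m²·s⁻²) · A⁻² · (kg⁻¹·m⁻²·s⁴·A²) = m²·s·A.

m²·s·A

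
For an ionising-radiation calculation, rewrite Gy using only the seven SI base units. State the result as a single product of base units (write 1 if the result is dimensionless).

m²·s⁻²

Gy = J/kg (absorbed dose = energy per mass),
    = m²·s⁻².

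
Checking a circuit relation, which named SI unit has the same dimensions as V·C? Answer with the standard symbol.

J

V = W/A (potential = power per current),
    = kg·m²·s⁻³·A⁻¹.
C = A·s = s·A (charge = current × time).
Combining: V·C = (kg·m²·s⁻³·A⁻¹) · (s·A) = kg·m²·s⁻².
kg·m²·s⁻² is the base-SI form of the joule.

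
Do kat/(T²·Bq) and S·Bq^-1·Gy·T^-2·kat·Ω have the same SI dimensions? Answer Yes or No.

Left side:
  kat = s⁻¹·mol.
  T = kg·s⁻²·A⁻¹.
  So T⁻² = kg⁻²·s⁴·A².
  Bq = s⁻¹.
  So Bq⁻¹ = s.
  Combining: kat·T⁻²·Bq⁻¹ = (s⁻¹·mol) · (kg⁻²·s⁴·A²) · s = kg⁻²·s⁴·A²·mol.
Right side:
  S = 1/Ω (conductance is reciprocal resistance),
      = kg⁻¹·m⁻²·s³·A².
  Bq = 1/s = s⁻¹ (activity is decays per second).
  So Bq⁻¹ = s.
  Gy = J/kg (absorbed dose = energy per mass),
      = m²·s⁻².
  T = Wb/m² (flux density = flux per area),
      = kg·s⁻²·A⁻¹.
  So T⁻² = kg⁻²·s⁴·A².
  kat = mol/s = s⁻¹·mol (catalytic activity).
  Ω = V/A (resistance = voltage per current),
      = kg·m²·s⁻³·A⁻².
  Combining: S·Bq⁻¹·Gy·T⁻²·kat·Ω = (kg⁻¹·m⁻²·s³·A²) · s · (m²·s⁻²) · (kg⁻²·s⁴·A²) · (s⁻¹·mol) · (kg·m²·s⁻³·A⁻²) = kg⁻²·m²·s²·A²·mol.
Left is kg⁻²·s⁴·A²·mol; right is kg⁻²·m²·s²·A²·mol — different.

No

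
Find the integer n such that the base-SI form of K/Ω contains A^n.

2

Ω = V/A (resistance = voltage per current),
    = kg·m²·s⁻³·A⁻².
So Ω⁻¹ = kg⁻¹·m⁻²·s³·A².
Combining: K·Ω⁻¹ = K · (kg⁻¹·m⁻²·s³·A²) = kg⁻¹·m⁻²·s³·A²·K.
The exponent of A is 2.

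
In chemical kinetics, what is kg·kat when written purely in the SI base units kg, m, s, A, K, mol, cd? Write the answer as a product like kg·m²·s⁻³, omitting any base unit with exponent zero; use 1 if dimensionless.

kat = mol/s = s⁻¹·mol (catalytic activity).
Combining: kg·kat = kg · (s⁻¹·mol) = kg·s⁻¹·mol.

kg·s⁻¹·mol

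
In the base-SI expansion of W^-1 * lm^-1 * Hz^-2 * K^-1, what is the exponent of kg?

W = J/s (power = energy per time),
    = kg·m²·s⁻³.
So W⁻¹ = kg⁻¹·m⁻²·s³.
lm = cd·sr = cd (luminous flux; sr is dimensionless).
So lm⁻¹ = cd⁻¹.
Hz = 1/s = s⁻¹ (frequency is cycles per second).
So Hz⁻² = s².
Combining: W⁻¹·lm⁻¹·Hz⁻²·K⁻¹ = (kg⁻¹·m⁻²·s³) · cd⁻¹ · s² · K⁻¹ = kg⁻¹·m⁻²·s⁵·K⁻¹·cd⁻¹.
The exponent of kg is -1.

-1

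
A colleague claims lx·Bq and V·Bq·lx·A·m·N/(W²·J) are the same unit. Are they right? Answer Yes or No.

No

Left side:
  lx = lm/m² (illuminance = luminous flux per area),
      = m⁻²·cd.
  Bq = 1/s = s⁻¹ (activity is decays per second).
  Combining: lx·Bq = (m⁻²·cd) · s⁻¹ = m⁻²·s⁻¹·cd.
Right side:
  V = W/A (potential = power per current),
      = kg·m²·s⁻³·A⁻¹.
  W = J/s (power = energy per time),
      = kg·m²·s⁻³.
  So W⁻² = kg⁻²·m⁻⁴·s⁶.
  Bq = 1/s = s⁻¹ (activity is decays per second).
  lx = lm/m² (illuminance = luminous flux per area),
      = m⁻²·cd.
  J = N·m (work = force × distance),
      = kg·m²·s⁻².
  So J⁻¹ = kg⁻¹·m⁻²·s².
  N = kg·m/s² = kg·m·s⁻² (force = mass × acceleration).
  Combining: V·W⁻²·Bq·lx·J⁻¹·A·m·N = (kg·m²·s⁻³·A⁻¹) · (kg⁻²·m⁻⁴·s⁶) · s⁻¹ · (m⁻²·cd) · (kg⁻¹·m⁻²·s²) · A · m · (kg·m·s⁻²) = kg⁻¹·m⁻⁴·s²·cd.
Left is m⁻²·s⁻¹·cd; right is kg⁻¹·m⁻⁴·s²·cd — different.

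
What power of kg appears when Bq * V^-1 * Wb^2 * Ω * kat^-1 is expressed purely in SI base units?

Bq = 1/s = s⁻¹ (activity is decays per second).
V = W/A (potential = power per current),
    = kg·m²·s⁻³·A⁻¹.
So V⁻¹ = kg⁻¹·m⁻²·s³·A.
Wb = V·s (flux: a volt is a weber per second),
    = kg·m²·s⁻²·A⁻¹.
So Wb² = kg²·m⁴·s⁻⁴·A⁻².
Ω = V/A (resistance = voltage per current),
    = kg·m²·s⁻³·A⁻².
kat = mol/s = s⁻¹·mol (catalytic activity).
So kat⁻¹ = s·mol⁻¹.
Combining: Bq·V⁻¹·Wb²·Ω·kat⁻¹ = s⁻¹ · (kg⁻¹·m⁻²·s³·A) · (kg²·m⁴·s⁻⁴·A⁻²) · (kg·m²·s⁻³·A⁻²) · (s·mol⁻¹) = kg²·m⁴·s⁻⁴·A⁻³·mol⁻¹.
The exponent of kg is 2.

2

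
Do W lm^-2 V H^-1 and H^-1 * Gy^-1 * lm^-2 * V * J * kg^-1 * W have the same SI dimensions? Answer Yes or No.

Yes

Left side:
  W = J/s (power = energy per time),
      = kg·m²·s⁻³.
  lm = cd·sr = cd (luminous flux; sr is dimensionless).
  So lm⁻² = cd⁻².
  V = W/A (potential = power per current),
      = kg·m²·s⁻³·A⁻¹.
  H = Wb/A (inductance = flux per current),
      = kg·m²·s⁻²·A⁻².
  So H⁻¹ = kg⁻¹·m⁻²·s²·A².
  Combining: W·lm⁻²·V·H⁻¹ = (kg·m²·s⁻³) · cd⁻² · (kg·m²·s⁻³·A⁻¹) · (kg⁻¹·m⁻²·s²·A²) = kg·m²·s⁻⁴·A·cd⁻².
Right side:
  H = kg·m²·s⁻²·A⁻².
  So H⁻¹ = kg⁻¹·m⁻²·s²·A².
  Gy = m²·s⁻².
  So Gy⁻¹ = m⁻²·s².
  lm = cd.
  So lm⁻² = cd⁻².
  V = kg·m²·s⁻³·A⁻¹.
  J = kg·m²·s⁻².
  W = kg·m²·s⁻³.
  Combining: H⁻¹·Gy⁻¹·lm⁻²·V·J·kg⁻¹·W = (kg⁻¹·m⁻²·s²·A²) · (m⁻²·s²) · cd⁻² · (kg·m²·s⁻³·A⁻¹) · (kg·m²·s⁻²) · kg⁻¹ · (kg·m²·s⁻³) = kg·m²·s⁻⁴·A·cd⁻².
Both reduce to kg·m²·s⁻⁴·A·cd⁻².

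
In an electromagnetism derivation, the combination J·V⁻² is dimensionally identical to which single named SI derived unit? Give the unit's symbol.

F

J = kg·m²·s⁻².
V = kg·m²·s⁻³·A⁻¹.
So V⁻² = kg⁻²·m⁻⁴·s⁶·A².
Combining: J·V⁻² = (kg·m²·s⁻²) · (kg⁻²·m⁻⁴·s⁶·A²) = kg⁻¹·m⁻²·s⁴·A².
kg⁻¹·m⁻²·s⁴·A² is the base-SI form of the farad.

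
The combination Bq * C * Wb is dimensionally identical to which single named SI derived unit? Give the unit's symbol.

J

Bq = s⁻¹.
C = s·A.
Wb = kg·m²·s⁻²·A⁻¹.
Combining: Bq·C·Wb = s⁻¹ · (s·A) · (kg·m²·s⁻²·A⁻¹) = kg·m²·s⁻².
kg·m²·s⁻² is the base-SI form of the joule.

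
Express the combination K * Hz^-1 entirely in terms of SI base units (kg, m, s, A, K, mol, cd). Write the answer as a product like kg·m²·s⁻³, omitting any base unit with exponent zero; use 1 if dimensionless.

Hz = s⁻¹.
So Hz⁻¹ = s.
Combining: K·Hz⁻¹ = K · s = s·K.

s·K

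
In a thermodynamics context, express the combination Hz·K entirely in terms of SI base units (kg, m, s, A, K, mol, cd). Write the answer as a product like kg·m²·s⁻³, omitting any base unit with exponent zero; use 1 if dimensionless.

Hz = s⁻¹.
Combining: Hz·K = s⁻¹ · K = s⁻¹·K.

s⁻¹·K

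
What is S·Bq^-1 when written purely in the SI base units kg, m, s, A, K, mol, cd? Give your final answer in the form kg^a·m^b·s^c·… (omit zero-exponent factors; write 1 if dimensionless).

S = 1/Ω (conductance is reciprocal resistance),
    = kg⁻¹·m⁻²·s³·A².
Bq = 1/s = s⁻¹ (activity is decays per second).
So Bq⁻¹ = s.
Combining: S·Bq⁻¹ = (kg⁻¹·m⁻²·s³·A²) · s = kg⁻¹·m⁻²·s⁴·A².

kg⁻¹·m⁻²·s⁴·A²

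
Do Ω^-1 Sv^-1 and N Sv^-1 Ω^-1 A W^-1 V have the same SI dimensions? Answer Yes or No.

Left side:
  Ω = kg·m²·s⁻³·A⁻².
  So Ω⁻¹ = kg⁻¹·m⁻²·s³·A².
  Sv = m²·s⁻².
  So Sv⁻¹ = m⁻²·s².
  Combining: Ω⁻¹·Sv⁻¹ = (kg⁻¹·m⁻²·s³·A²) · (m⁻²·s²) = kg⁻¹·m⁻⁴·s⁵·A².
Right side:
  N = kg·m·s⁻².
  Sv = m²·s⁻².
  So Sv⁻¹ = m⁻²·s².
  Ω = kg·m²·s⁻³·A⁻².
  So Ω⁻¹ = kg⁻¹·m⁻²·s³·A².
  W = kg·m²·s⁻³.
  So W⁻¹ = kg⁻¹·m⁻²·s³.
  V = kg·m²·s⁻³·A⁻¹.
  Combining: N·Sv⁻¹·Ω⁻¹·A·W⁻¹·V = (kg·m·s⁻²) · (m⁻²·s²) · (kg⁻¹·m⁻²·s³·A²) · A · (kg⁻¹·m⁻²·s³) · (kg·m²·s⁻³·A⁻¹) = m⁻³·s³·A².
Left is kg⁻¹·m⁻⁴·s⁵·A²; right is m⁻³·s³·A² — different.

No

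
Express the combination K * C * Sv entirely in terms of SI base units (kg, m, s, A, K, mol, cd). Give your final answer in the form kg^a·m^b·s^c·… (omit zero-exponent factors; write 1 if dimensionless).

C = A·s = s·A (charge = current × time).
Sv = J/kg (equivalent dose = energy per mass),
    = m²·s⁻².
Combining: K·C·Sv = K · (s·A) · (m²·s⁻²) = m²·s⁻¹·A·K.

m²·s⁻¹·A·K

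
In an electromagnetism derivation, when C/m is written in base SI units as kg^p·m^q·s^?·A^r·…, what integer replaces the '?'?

C = A·s = s·A (charge = current × time).
Combining: m⁻¹·C = m⁻¹ · (s·A) = m⁻¹·s·A.
The exponent of s is 1.

1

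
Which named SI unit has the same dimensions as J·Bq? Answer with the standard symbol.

W

J = N·m (work = force × distance),
    = kg·m²·s⁻².
Bq = 1/s = s⁻¹ (activity is decays per second).
Combining: J·Bq = (kg·m²·s⁻²) · s⁻¹ = kg·m²·s⁻³.
kg·m²·s⁻³ is the base-SI form of the watt.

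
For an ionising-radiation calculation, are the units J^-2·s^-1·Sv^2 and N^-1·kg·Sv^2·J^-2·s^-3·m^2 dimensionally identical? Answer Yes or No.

No

Left side:
  J = N·m (work = force × distance),
      = kg·m²·s⁻².
  So J⁻² = kg⁻²·m⁻⁴·s⁴.
  Sv = J/kg (equivalent dose = energy per mass),
      = m²·s⁻².
  So Sv² = m⁴·s⁻⁴.
  Combining: J⁻²·s⁻¹·Sv² = (kg⁻²·m⁻⁴·s⁴) · s⁻¹ · (m⁴·s⁻⁴) = kg⁻²·s⁻¹.
Right side:
  N = kg·m·s⁻².
  So N⁻¹ = kg⁻¹·m⁻¹·s².
  Sv = m²·s⁻².
  So Sv² = m⁴·s⁻⁴.
  J = kg·m²·s⁻².
  So J⁻² = kg⁻²·m⁻⁴·s⁴.
  Combining: N⁻¹·kg·Sv²·J⁻²·s⁻³·m² = (kg⁻¹·m⁻¹·s²) · kg · (m⁴·s⁻⁴) · (kg⁻²·m⁻⁴·s⁴) · s⁻³ · m² = kg⁻²·m·s⁻¹.
Left is kg⁻²·s⁻¹; right is kg⁻²·m·s⁻¹ — different.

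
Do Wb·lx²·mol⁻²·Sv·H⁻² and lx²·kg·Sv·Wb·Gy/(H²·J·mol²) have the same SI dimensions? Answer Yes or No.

Yes

Left side:
  Wb = kg·m²·s⁻²·A⁻¹.
  lx = m⁻²·cd.
  So lx² = m⁻⁴·cd².
  Sv = m²·s⁻².
  H = kg·m²·s⁻²·A⁻².
  So H⁻² = kg⁻²·m⁻⁴·s⁴·A⁴.
  Combining: Wb·lx²·mol⁻²·Sv·H⁻² = (kg·m²·s⁻²·A⁻¹) · (m⁻⁴·cd²) · mol⁻² · (m²·s⁻²) · (kg⁻²·m⁻⁴·s⁴·A⁴) = kg⁻¹·m⁻⁴·A³·mol⁻²·cd².
Right side:
  lx = m⁻²·cd.
  So lx² = m⁻⁴·cd².
  H = kg·m²·s⁻²·A⁻².
  So H⁻² = kg⁻²·m⁻⁴·s⁴·A⁴.
  J = kg·m²·s⁻².
  So J⁻¹ = kg⁻¹·m⁻²·s².
  Sv = m²·s⁻².
  Wb = kg·m²·s⁻²·A⁻¹.
  Gy = m²·s⁻².
  Combining: lx²·H⁻²·kg·J⁻¹·Sv·Wb·mol⁻²·Gy = (m⁻⁴·cd²) · (kg⁻²·m⁻⁴·s⁴·A⁴) · kg · (kg⁻¹·m⁻²·s²) · (m²·s⁻²) · (kg·m²·s⁻²·A⁻¹) · mol⁻² · (m²·s⁻²) = kg⁻¹·m⁻⁴·A³·mol⁻²·cd².
Both reduce to kg⁻¹·m⁻⁴·A³·mol⁻²·cd².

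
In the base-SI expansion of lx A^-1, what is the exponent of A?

lx = lm/m² (illuminance = luminous flux per area),
    = m⁻²·cd.
Combining: lx·A⁻¹ = (m⁻²·cd) · A⁻¹ = m⁻²·A⁻¹·cd.
The exponent of A is -1.

-1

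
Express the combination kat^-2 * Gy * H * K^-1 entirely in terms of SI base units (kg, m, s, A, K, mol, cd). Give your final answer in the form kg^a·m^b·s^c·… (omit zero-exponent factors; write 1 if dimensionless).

kat = mol/s = s⁻¹·mol (catalytic activity).
So kat⁻² = s²·mol⁻².
Gy = J/kg (absorbed dose = energy per mass),
    = m²·s⁻².
H = Wb/A (inductance = flux per current),
    = kg·m²·s⁻²·A⁻².
Combining: kat⁻²·Gy·H·K⁻¹ = (s²·mol⁻²) · (m²·s⁻²) · (kg·m²·s⁻²·A⁻²) · K⁻¹ = kg·m⁴·s⁻²·A⁻²·K⁻¹·mol⁻².

kg·m⁴·s⁻²·A⁻²·K⁻¹·mol⁻²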